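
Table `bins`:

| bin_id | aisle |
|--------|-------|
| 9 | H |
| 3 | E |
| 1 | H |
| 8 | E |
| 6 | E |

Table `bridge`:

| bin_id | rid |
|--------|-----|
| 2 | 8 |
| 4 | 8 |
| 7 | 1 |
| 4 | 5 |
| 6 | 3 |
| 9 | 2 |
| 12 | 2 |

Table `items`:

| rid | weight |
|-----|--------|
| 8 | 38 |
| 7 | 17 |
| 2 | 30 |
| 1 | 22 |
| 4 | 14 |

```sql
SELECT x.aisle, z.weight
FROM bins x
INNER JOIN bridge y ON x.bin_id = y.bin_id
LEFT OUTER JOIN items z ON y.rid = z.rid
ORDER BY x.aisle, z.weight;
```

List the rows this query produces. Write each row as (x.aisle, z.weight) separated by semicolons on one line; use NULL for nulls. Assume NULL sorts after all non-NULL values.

(E, NULL); (H, 30)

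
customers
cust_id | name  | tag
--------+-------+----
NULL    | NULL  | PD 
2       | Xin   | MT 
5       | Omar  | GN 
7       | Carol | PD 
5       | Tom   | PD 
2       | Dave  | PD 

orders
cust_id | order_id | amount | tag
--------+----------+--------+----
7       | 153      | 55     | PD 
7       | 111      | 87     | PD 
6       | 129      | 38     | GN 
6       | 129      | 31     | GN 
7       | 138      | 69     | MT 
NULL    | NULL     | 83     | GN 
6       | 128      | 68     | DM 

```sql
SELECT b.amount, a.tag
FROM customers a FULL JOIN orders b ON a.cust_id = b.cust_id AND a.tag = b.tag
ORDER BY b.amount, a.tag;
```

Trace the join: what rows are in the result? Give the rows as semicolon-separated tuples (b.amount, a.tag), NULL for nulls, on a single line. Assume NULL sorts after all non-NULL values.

(31, NULL); (38, NULL); (55, PD); (68, NULL); (69, NULL); (83, NULL); (87, PD); (NULL, GN); (NULL, MT); (NULL, PD); (NULL, PD); (NULL, PD)

FULL OUTER JOIN keeps every row from both sides; unmatched rows get NULL for the other side's columns.
Matching on a.cust_id = b.cust_id AND a.tag = b.tag. A NULL in a compared column never satisfies the condition.
- a row (cust_id=NULL, tag=PD): no match → kept, b columns NULL.
- a row (cust_id=2, tag=MT): no match → kept, b columns NULL.
- a row (cust_id=5, tag=GN): no match → kept, b columns NULL.
- a row (cust_id=7, tag=PD): matches 2 b row(s) → 2 output row(s).
- a row (cust_id=5, tag=PD): no match → kept, b columns NULL.
- a row (cust_id=2, tag=PD): no match → kept, b columns NULL.
- 5 row(s) from b found no a partner → padded with NULL.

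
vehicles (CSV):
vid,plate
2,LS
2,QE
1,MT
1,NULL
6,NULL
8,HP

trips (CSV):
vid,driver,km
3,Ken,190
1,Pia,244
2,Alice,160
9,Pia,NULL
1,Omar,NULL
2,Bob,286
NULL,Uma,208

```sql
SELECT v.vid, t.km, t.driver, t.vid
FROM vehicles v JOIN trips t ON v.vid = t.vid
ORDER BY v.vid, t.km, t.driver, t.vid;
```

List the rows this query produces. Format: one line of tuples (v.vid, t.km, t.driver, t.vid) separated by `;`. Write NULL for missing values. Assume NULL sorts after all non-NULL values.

(1, 244, Pia, 1); (1, 244, Pia, 1); (1, NULL, Omar, 1); (1, NULL, Omar, 1); (2, 160, Alice, 2); (2, 160, Alice, 2); (2, 286, Bob, 2); (2, 286, Bob, 2)

INNER JOIN keeps only pairs where the ON condition holds.
Matching on v.vid = t.vid. A NULL in a compared column never satisfies the condition.
- vid=2: 2 matching t row(s), so 2 row(s) emitted.
- vid=2: 2 matching t row(s), so 2 row(s) emitted.
- vid=1: 2 matching t row(s), so 2 row(s) emitted.
- vid=1: 2 matching t row(s), so 2 row(s) emitted.
- vid=6: no matching t row, dropped.
- vid=8: no matching t row, dropped.
After projecting and ordering:
v.vid | t.km | t.driver | t.vid
1 | 244 | Pia | 1
1 | 244 | Pia | 1
1 | NULL | Omar | 1
1 | NULL | Omar | 1
2 | 160 | Alice | 2
2 | 160 | Alice | 2
2 | 286 | Bob | 2
2 | 286 | Bob | 2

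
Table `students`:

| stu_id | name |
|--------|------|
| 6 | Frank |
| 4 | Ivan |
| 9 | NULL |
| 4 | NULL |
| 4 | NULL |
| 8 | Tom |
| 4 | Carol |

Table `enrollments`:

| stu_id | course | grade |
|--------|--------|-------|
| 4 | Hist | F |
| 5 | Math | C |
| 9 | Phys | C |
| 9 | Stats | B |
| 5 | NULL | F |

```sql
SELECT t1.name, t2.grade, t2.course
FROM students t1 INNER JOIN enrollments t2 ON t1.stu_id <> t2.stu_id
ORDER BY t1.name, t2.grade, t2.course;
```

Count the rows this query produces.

INNER JOIN keeps only pairs where the ON condition holds.
Matching on t1.stu_id <> t2.stu_id.
Matched pairs: 29.
Total: 29 rows.

29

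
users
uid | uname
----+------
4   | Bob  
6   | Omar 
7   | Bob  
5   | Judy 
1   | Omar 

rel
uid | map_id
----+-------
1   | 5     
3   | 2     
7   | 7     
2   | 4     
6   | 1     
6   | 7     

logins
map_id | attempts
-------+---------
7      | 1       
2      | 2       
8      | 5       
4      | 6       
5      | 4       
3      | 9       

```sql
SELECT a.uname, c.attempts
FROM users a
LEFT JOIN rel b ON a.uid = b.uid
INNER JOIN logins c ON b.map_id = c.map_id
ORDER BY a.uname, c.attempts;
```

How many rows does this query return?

3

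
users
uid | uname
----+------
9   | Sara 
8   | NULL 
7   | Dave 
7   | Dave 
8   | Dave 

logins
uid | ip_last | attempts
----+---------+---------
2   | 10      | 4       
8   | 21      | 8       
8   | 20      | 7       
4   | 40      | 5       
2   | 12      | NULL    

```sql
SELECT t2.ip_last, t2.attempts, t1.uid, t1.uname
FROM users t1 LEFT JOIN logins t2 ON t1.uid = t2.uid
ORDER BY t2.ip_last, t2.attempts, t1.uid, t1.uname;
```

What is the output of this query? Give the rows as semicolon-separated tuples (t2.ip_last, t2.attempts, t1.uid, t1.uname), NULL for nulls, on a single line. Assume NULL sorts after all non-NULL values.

LEFT JOIN keeps every row from `users`; unmatched rows get NULL for `logins`'s columns.
Matching on t1.uid = t2.uid.
- t1 row (uid=9): no match → kept, t2 columns NULL.
- t1 row (uid=8): matches 2 t2 row(s) → 2 output row(s).
- t1 row (uid=7): no match → kept, t2 columns NULL.
- t1 row (uid=7): no match → kept, t2 columns NULL.
- t1 row (uid=8): matches 2 t2 row(s) → 2 output row(s).
After projecting and ordering:
t2.ip_last | t2.attempts | t1.uid | t1.uname
20 | 7 | 8 | Dave
20 | 7 | 8 | NULL
21 | 8 | 8 | Dave
21 | 8 | 8 | NULL
NULL | NULL | 7 | Dave
NULL | NULL | 7 | Dave
NULL | NULL | 9 | Sara

(20, 7, 8, Dave); (20, 7, 8, NULL); (21, 8, 8, Dave); (21, 8, 8, NULL); (NULL, NULL, 7, Dave); (NULL, NULL, 7, Dave); (NULL, NULL, 9, Sara)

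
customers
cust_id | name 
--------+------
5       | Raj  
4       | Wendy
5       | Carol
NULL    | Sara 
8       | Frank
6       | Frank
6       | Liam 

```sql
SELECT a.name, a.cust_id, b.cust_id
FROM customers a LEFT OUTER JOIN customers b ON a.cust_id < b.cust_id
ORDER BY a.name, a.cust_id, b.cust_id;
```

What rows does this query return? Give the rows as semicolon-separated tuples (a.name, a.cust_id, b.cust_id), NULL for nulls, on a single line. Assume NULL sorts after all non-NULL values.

LEFT JOIN keeps every row from `customers a`; unmatched rows get NULL for `customers b`'s columns.
Matching on a.cust_id < b.cust_id. A NULL in a compared column never satisfies the condition.
- a (cust_id=5) pairs with 3 row(s) of b.
- a (cust_id=4) pairs with 5 row(s) of b.
- a (cust_id=5) pairs with 3 row(s) of b.
- a (cust_id=NULL) has no partner → padded with NULL.
- a (cust_id=8) has no partner → padded with NULL.
- a (cust_id=6) pairs with 1 row(s) of b.
- a (cust_id=6) pairs with 1 row(s) of b.

(Carol, 5, 6); (Carol, 5, 6); (Carol, 5, 8); (Frank, 6, 8); (Frank, 8, NULL); (Liam, 6, 8); (Raj, 5, 6); (Raj, 5, 6); (Raj, 5, 8); (Sara, NULL, NULL); (Wendy, 4, 5); (Wendy, 4, 5); (Wendy, 4, 6); (Wendy, 4, 6); (Wendy, 4, 8)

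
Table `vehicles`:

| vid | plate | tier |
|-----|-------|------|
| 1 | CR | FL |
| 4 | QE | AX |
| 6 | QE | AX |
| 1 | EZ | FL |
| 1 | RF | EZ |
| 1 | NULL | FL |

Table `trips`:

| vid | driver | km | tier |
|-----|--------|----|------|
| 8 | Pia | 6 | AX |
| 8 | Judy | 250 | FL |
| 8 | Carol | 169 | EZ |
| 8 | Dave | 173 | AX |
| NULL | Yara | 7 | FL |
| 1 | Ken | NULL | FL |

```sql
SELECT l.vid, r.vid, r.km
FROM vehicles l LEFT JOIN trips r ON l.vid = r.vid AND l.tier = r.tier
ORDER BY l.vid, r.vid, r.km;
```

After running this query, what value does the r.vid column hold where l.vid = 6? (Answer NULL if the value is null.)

NULL

LEFT JOIN keeps every row from `vehicles`; unmatched rows get NULL for `trips`'s columns.
Matching on l.vid = r.vid AND l.tier = r.tier. A NULL in a compared column never satisfies the condition.
- l row (vid=1, tier=FL): matches 1 r row(s) → 1 output row(s).
- l row (vid=4, tier=AX): no match → kept, r columns NULL.
- l row (vid=6, tier=AX): no match → kept, r columns NULL.
- l row (vid=1, tier=FL): matches 1 r row(s) → 1 output row(s).
- l row (vid=1, tier=EZ): no match → kept, r columns NULL.
- l row (vid=1, tier=FL): matches 1 r row(s) → 1 output row(s).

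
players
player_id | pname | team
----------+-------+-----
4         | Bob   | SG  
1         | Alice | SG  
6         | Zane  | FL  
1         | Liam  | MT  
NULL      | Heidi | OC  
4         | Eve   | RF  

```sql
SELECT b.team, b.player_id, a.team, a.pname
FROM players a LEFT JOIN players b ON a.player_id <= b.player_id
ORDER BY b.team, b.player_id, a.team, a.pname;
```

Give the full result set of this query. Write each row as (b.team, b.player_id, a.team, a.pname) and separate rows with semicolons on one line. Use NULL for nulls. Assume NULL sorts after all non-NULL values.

LEFT JOIN keeps every row from `players a`; unmatched rows get NULL for `players b`'s columns.
Matching on a.player_id <= b.player_id. A NULL in a compared column never satisfies the condition.
- a (player_id=4) pairs with 3 row(s) of b.
- a (player_id=1) pairs with 5 row(s) of b.
- a (player_id=6) pairs with 1 row(s) of b.
- a (player_id=1) pairs with 5 row(s) of b.
- a (player_id=NULL) has no partner → padded with NULL.
- a (player_id=4) pairs with 3 row(s) of b.

(FL, 6, FL, Zane); (FL, 6, MT, Liam); (FL, 6, RF, Eve); (FL, 6, SG, Alice); (FL, 6, SG, Bob); (MT, 1, MT, Liam); (MT, 1, SG, Alice); (RF, 4, MT, Liam); (RF, 4, RF, Eve); (RF, 4, SG, Alice); (RF, 4, SG, Bob); (SG, 1, MT, Liam); (SG, 1, SG, Alice); (SG, 4, MT, Liam); (SG, 4, RF, Eve); (SG, 4, SG, Alice); (SG, 4, SG, Bob); (NULL, NULL, OC, Heidi)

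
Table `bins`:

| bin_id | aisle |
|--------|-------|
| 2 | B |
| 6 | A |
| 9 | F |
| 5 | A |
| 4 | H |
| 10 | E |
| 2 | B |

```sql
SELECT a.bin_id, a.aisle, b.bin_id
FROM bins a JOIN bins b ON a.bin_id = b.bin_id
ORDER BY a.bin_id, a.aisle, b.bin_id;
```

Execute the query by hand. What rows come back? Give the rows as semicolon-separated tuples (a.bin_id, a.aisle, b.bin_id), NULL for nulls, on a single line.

(2, B, 2); (2, B, 2); (2, B, 2); (2, B, 2); (4, H, 4); (5, A, 5); (6, A, 6); (9, F, 9); (10, E, 10)

INNER JOIN keeps only pairs where the ON condition holds.
Matching on a.bin_id = b.bin_id.
- a row (bin_id=2): matches 2 b row(s) → 2 output row(s).
- a row (bin_id=6): matches 1 b row(s) → 1 output row(s).
- a row (bin_id=9): matches 1 b row(s) → 1 output row(s).
- a row (bin_id=5): matches 1 b row(s) → 1 output row(s).
- a row (bin_id=4): matches 1 b row(s) → 1 output row(s).
- a row (bin_id=10): matches 1 b row(s) → 1 output row(s).
- a row (bin_id=2): matches 2 b row(s) → 2 output row(s).
After projecting and ordering:
a.bin_id | a.aisle | b.bin_id
2 | B | 2
2 | B | 2
2 | B | 2
2 | B | 2
4 | H | 4
5 | A | 5
6 | A | 6
9 | F | 9
10 | E | 10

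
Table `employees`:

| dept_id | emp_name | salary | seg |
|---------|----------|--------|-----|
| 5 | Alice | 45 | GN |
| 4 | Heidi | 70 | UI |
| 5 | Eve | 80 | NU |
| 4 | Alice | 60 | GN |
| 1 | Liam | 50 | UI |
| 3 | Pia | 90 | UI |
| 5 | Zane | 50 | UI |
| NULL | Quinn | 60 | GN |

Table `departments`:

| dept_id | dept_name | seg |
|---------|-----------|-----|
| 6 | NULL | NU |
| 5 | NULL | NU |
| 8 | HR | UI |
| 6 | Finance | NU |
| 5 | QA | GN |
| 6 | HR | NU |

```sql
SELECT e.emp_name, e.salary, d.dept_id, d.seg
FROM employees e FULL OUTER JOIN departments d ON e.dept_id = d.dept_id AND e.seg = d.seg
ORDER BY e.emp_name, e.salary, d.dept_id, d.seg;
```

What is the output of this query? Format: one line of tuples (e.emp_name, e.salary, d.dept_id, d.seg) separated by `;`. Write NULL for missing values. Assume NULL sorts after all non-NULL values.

FULL OUTER JOIN keeps every row from both sides; unmatched rows get NULL for the other side's columns.
Matching on e.dept_id = d.dept_id AND e.seg = d.seg. A NULL in a compared column never satisfies the condition.
Matched pairs: 2; unmatched e rows kept: 6; unmatched d rows kept: 4.

(Alice, 45, 5, GN); (Alice, 60, NULL, NULL); (Eve, 80, 5, NU); (Heidi, 70, NULL, NULL); (Liam, 50, NULL, NULL); (Pia, 90, NULL, NULL); (Quinn, 60, NULL, NULL); (Zane, 50, NULL, NULL); (NULL, NULL, 6, NU); (NULL, NULL, 6, NU); (NULL, NULL, 6, NU); (NULL, NULL, 8, UI)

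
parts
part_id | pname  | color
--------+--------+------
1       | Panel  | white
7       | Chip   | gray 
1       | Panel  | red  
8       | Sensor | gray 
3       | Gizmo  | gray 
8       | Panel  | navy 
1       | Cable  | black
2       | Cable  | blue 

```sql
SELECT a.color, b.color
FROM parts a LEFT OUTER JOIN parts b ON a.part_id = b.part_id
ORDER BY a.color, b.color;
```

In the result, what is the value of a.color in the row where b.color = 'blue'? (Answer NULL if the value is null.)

LEFT JOIN keeps every row from `parts a`; unmatched rows get NULL for `parts b`'s columns.
Matching on a.part_id = b.part_id.
- a row (part_id=1): matches 3 b row(s) → 3 output row(s).
- a row (part_id=7): matches 1 b row(s) → 1 output row(s).
- a row (part_id=1): matches 3 b row(s) → 3 output row(s).
- a row (part_id=8): matches 2 b row(s) → 2 output row(s).
- a row (part_id=3): matches 1 b row(s) → 1 output row(s).
- a row (part_id=8): matches 2 b row(s) → 2 output row(s).
- a row (part_id=1): matches 3 b row(s) → 3 output row(s).
- a row (part_id=2): matches 1 b row(s) → 1 output row(s).

blue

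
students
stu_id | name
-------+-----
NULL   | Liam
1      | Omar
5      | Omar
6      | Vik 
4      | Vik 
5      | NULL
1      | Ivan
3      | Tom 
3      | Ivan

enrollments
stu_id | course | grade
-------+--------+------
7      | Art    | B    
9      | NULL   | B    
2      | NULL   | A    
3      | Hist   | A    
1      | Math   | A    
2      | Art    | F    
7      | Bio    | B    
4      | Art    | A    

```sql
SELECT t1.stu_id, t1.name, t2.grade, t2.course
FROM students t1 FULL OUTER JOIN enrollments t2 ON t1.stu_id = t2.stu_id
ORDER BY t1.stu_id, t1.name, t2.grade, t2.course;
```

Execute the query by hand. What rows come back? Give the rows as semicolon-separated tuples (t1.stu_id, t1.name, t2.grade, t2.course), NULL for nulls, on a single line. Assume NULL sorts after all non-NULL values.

(1, Ivan, A, Math); (1, Omar, A, Math); (3, Ivan, A, Hist); (3, Tom, A, Hist); (4, Vik, A, Art); (5, Omar, NULL, NULL); (5, NULL, NULL, NULL); (6, Vik, NULL, NULL); (NULL, Liam, NULL, NULL); (NULL, NULL, A, NULL); (NULL, NULL, B, Art); (NULL, NULL, B, Bio); (NULL, NULL, B, NULL); (NULL, NULL, F, Art)

FULL OUTER JOIN keeps every row from both sides; unmatched rows get NULL for the other side's columns.
Matching on t1.stu_id = t2.stu_id. A NULL in a compared column never satisfies the condition.
- stu_id=NULL: no t2 row matches, row kept with t2 columns NULL.
- stu_id=1: 1 matching t2 row(s), so 1 row(s) emitted.
- stu_id=5: no t2 row matches, row kept with t2 columns NULL.
- stu_id=6: no t2 row matches, row kept with t2 columns NULL.
- stu_id=4: 1 matching t2 row(s), so 1 row(s) emitted.
- stu_id=5: no t2 row matches, row kept with t2 columns NULL.
- stu_id=1: 1 matching t2 row(s), so 1 row(s) emitted.
- stu_id=3: 1 matching t2 row(s), so 1 row(s) emitted.
- stu_id=3: 1 matching t2 row(s), so 1 row(s) emitted.
- 5 t2 row(s) had no t1 match → kept, t1 columns NULL.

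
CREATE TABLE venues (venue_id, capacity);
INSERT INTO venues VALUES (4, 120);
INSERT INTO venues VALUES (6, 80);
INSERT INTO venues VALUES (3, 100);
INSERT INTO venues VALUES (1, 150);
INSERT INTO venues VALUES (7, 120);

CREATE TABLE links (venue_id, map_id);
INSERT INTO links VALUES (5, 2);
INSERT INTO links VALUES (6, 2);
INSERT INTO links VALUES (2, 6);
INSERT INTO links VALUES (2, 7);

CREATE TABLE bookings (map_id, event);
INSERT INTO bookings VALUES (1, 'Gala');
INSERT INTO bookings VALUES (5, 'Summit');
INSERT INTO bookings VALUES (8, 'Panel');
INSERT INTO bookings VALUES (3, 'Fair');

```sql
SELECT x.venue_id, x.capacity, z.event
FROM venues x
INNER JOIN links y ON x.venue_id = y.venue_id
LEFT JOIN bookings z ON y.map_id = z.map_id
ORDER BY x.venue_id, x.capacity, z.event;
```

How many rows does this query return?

1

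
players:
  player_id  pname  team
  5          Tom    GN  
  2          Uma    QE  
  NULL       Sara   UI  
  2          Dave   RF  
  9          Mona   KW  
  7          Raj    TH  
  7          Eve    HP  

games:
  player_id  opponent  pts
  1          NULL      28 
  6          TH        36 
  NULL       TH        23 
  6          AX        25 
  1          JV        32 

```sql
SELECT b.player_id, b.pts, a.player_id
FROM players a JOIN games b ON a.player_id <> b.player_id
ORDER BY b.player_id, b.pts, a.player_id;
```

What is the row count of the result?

INNER JOIN keeps only pairs where the ON condition holds.
Matching on a.player_id <> b.player_id. A NULL in a compared column never satisfies the condition.
Matched pairs: 24.
Total: 24 rows.

24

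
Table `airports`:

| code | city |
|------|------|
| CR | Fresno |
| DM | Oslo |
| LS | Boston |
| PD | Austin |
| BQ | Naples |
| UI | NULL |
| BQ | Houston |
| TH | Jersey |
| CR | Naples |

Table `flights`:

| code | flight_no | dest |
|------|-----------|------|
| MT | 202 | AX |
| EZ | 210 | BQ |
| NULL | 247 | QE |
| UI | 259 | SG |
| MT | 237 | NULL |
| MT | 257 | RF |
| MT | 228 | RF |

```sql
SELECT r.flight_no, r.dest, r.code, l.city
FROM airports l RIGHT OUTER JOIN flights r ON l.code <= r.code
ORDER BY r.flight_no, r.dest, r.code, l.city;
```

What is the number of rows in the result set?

39

RIGHT JOIN keeps every row from `flights`; unmatched rows get NULL for `airports`'s columns.
Matching on l.code <= r.code. A NULL in a compared column never satisfies the condition.
- code=CR: 6 matching r row(s), so 6 row(s) emitted.
- code=DM: 6 matching r row(s), so 6 row(s) emitted.
- code=LS: 5 matching r row(s), so 5 row(s) emitted.
- code=PD: 1 matching r row(s), so 1 row(s) emitted.
- code=BQ: 6 matching r row(s), so 6 row(s) emitted.
- code=UI: 1 matching r row(s), so 1 row(s) emitted.
- code=BQ: 6 matching r row(s), so 6 row(s) emitted.
- code=TH: 1 matching r row(s), so 1 row(s) emitted.
- code=CR: 6 matching r row(s), so 6 row(s) emitted.
- plus 1 unmatched r row(s), each kept with NULL l columns.
Total: 38 matched + 1 padded = 39 rows.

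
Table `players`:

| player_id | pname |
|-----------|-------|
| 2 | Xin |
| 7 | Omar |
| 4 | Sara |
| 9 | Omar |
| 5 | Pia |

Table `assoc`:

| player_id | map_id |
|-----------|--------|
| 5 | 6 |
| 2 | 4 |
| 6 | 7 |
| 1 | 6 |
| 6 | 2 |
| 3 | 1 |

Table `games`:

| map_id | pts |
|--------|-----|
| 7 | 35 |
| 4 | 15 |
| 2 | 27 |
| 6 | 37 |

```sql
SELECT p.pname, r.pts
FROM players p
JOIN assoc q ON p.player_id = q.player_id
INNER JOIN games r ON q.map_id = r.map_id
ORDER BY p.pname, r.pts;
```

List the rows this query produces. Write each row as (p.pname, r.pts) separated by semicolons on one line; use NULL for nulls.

(Pia, 37); (Xin, 15)

Step 1 — p INNER JOIN q on player_id → 2 row(s).
Then INNER JOIN `games r` on map_id: keep only rows whose q.map_id appears in r.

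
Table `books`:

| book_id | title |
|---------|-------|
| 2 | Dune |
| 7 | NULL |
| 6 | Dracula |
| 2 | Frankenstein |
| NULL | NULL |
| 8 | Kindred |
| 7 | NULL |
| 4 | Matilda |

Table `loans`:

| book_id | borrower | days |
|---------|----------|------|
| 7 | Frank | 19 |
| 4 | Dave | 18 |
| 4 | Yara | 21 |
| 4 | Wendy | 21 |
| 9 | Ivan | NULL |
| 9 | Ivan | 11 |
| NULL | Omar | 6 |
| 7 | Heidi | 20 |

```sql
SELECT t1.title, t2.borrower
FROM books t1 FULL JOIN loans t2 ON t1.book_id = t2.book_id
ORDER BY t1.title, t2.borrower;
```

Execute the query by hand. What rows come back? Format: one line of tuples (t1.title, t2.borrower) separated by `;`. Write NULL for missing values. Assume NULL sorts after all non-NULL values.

(Dracula, NULL); (Dune, NULL); (Frankenstein, NULL); (Kindred, NULL); (Matilda, Dave); (Matilda, Wendy); (Matilda, Yara); (NULL, Frank); (NULL, Frank); (NULL, Heidi); (NULL, Heidi); (NULL, Ivan); (NULL, Ivan); (NULL, Omar); (NULL, NULL)

FULL OUTER JOIN keeps every row from both sides; unmatched rows get NULL for the other side's columns.
Matching on t1.book_id = t2.book_id. A NULL in a compared column never satisfies the condition.
- t1[0] book_id=2 → no match; kept with NULLs on the t2 side.
- t1[1] book_id=7 → 2 match(es) in t2 → 2 row(s).
- t1[2] book_id=6 → no match; kept with NULLs on the t2 side.
- t1[3] book_id=2 → no match; kept with NULLs on the t2 side.
- t1[4] book_id=NULL → no match; kept with NULLs on the t2 side.
- t1[5] book_id=8 → no match; kept with NULLs on the t2 side.
- t1[6] book_id=7 → 2 match(es) in t2 → 2 row(s).
- t1[7] book_id=4 → 3 match(es) in t2 → 3 row(s).
- 3 row(s) from t2 found no t1 partner → padded with NULL.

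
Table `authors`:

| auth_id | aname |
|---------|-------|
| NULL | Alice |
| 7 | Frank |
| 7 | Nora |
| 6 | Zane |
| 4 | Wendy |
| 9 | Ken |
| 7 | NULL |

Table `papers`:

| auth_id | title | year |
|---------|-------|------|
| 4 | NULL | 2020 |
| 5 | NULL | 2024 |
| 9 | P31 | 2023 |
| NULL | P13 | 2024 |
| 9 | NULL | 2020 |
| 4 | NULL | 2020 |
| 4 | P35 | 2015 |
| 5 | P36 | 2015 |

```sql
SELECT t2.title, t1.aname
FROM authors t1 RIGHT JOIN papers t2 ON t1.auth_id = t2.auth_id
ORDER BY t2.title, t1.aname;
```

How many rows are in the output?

8

RIGHT JOIN keeps every row from `papers`; unmatched rows get NULL for `authors`'s columns.
Matching on t1.auth_id = t2.auth_id. A NULL in a compared column never satisfies the condition.
Matched pairs: 5; unmatched t2 rows kept: 3.
Total: 5 matched + 3 padded = 8 rows.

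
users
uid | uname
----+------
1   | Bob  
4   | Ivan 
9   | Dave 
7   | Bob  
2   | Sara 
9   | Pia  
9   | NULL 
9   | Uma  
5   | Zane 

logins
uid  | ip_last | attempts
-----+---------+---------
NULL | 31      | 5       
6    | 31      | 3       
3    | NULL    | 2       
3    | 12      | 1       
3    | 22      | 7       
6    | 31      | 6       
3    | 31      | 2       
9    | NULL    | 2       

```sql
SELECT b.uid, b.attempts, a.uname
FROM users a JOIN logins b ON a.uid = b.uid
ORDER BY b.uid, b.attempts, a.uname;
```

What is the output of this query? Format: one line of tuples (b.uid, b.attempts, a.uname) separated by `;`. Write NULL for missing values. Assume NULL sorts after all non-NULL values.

(9, 2, Dave); (9, 2, Pia); (9, 2, Uma); (9, 2, NULL)

INNER JOIN keeps only pairs where the ON condition holds.
Matching on a.uid = b.uid. A NULL in a compared column never satisfies the condition.
- a (uid=1) has no partner → excluded.
- a (uid=4) has no partner → excluded.
- a (uid=9) pairs with 1 row(s) of b.
- a (uid=7) has no partner → excluded.
- a (uid=2) has no partner → excluded.
- a (uid=9) pairs with 1 row(s) of b.
- a (uid=9) pairs with 1 row(s) of b.
- a (uid=9) pairs with 1 row(s) of b.
- a (uid=5) has no partner → excluded.
After projecting and ordering:
b.uid | b.attempts | a.uname
9 | 2 | Dave
9 | 2 | Pia
9 | 2 | Uma
9 | 2 | NULL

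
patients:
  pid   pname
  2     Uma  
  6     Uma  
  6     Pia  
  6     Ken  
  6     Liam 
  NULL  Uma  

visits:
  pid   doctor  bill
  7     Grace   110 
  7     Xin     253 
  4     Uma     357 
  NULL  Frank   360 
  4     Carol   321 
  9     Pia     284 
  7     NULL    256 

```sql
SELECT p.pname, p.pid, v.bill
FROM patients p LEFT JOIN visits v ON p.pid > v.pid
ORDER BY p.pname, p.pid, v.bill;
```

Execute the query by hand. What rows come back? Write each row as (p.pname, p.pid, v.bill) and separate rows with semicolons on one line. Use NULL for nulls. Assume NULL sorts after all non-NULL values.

(Ken, 6, 321); (Ken, 6, 357); (Liam, 6, 321); (Liam, 6, 357); (Pia, 6, 321); (Pia, 6, 357); (Uma, 2, NULL); (Uma, 6, 321); (Uma, 6, 357); (Uma, NULL, NULL)

LEFT JOIN keeps every row from `patients`; unmatched rows get NULL for `visits`'s columns.
Matching on p.pid > v.pid. A NULL in a compared column never satisfies the condition.
- p (pid=2) has no partner → padded with NULL.
- p (pid=6) pairs with 2 row(s) of v.
- p (pid=6) pairs with 2 row(s) of v.
- p (pid=6) pairs with 2 row(s) of v.
- p (pid=6) pairs with 2 row(s) of v.
- p (pid=NULL) has no partner → padded with NULL.
After projecting and ordering:
p.pname | p.pid | v.bill
Ken | 6 | 321
Ken | 6 | 357
Liam | 6 | 321
Liam | 6 | 357
Pia | 6 | 321
Pia | 6 | 357
Uma | 2 | NULL
Uma | 6 | 321
Uma | 6 | 357
Uma | NULL | NULL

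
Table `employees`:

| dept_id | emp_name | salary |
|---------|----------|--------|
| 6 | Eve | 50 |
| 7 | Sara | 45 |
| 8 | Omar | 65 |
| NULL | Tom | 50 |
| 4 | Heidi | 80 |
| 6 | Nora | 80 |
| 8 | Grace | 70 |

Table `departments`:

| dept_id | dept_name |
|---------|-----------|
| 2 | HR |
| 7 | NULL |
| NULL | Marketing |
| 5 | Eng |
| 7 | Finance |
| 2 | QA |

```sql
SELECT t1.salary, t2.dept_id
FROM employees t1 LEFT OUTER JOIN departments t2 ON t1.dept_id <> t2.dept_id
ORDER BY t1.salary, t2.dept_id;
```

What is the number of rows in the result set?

LEFT JOIN keeps every row from `employees`; unmatched rows get NULL for `departments`'s columns.
Matching on t1.dept_id <> t2.dept_id. A NULL in a compared column never satisfies the condition.
- t1 (dept_id=6) pairs with 5 row(s) of t2.
- t1 (dept_id=7) pairs with 3 row(s) of t2.
- t1 (dept_id=8) pairs with 5 row(s) of t2.
- t1 (dept_id=NULL) has no partner → padded with NULL.
- t1 (dept_id=4) pairs with 5 row(s) of t2.
- t1 (dept_id=6) pairs with 5 row(s) of t2.
- t1 (dept_id=8) pairs with 5 row(s) of t2.
Total: 28 matched + 1 padded = 29 rows.

29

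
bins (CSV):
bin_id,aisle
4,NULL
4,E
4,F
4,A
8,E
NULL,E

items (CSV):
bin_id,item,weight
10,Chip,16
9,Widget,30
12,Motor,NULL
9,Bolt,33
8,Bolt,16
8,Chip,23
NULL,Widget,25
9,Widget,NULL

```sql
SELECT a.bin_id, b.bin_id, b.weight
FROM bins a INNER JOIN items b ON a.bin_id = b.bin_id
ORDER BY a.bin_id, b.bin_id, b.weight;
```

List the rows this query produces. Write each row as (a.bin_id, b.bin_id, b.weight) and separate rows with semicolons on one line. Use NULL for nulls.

INNER JOIN keeps only pairs where the ON condition holds.
Matching on a.bin_id = b.bin_id. A NULL in a compared column never satisfies the condition.
Matched pairs: 2.

(8, 8, 16); (8, 8, 23)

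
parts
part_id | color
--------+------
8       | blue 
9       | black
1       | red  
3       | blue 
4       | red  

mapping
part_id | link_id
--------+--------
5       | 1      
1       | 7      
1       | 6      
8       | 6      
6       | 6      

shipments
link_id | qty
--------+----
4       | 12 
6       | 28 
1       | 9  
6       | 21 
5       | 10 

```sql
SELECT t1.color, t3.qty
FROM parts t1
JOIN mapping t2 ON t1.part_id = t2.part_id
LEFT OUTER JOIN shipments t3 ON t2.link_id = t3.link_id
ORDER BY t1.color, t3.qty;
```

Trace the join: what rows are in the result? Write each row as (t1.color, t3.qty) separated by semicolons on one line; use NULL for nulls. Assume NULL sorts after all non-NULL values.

Evaluate left to right. First `parts t1 INNER JOIN mapping t2` on part_id: 3 row(s).
Then LEFT JOIN `shipments t3` on link_id: each of those 3 rows is kept; rows whose t2.link_id has no match in t3 get NULL for t3's columns.

(blue, 21); (blue, 28); (red, 21); (red, 28); (red, NULL)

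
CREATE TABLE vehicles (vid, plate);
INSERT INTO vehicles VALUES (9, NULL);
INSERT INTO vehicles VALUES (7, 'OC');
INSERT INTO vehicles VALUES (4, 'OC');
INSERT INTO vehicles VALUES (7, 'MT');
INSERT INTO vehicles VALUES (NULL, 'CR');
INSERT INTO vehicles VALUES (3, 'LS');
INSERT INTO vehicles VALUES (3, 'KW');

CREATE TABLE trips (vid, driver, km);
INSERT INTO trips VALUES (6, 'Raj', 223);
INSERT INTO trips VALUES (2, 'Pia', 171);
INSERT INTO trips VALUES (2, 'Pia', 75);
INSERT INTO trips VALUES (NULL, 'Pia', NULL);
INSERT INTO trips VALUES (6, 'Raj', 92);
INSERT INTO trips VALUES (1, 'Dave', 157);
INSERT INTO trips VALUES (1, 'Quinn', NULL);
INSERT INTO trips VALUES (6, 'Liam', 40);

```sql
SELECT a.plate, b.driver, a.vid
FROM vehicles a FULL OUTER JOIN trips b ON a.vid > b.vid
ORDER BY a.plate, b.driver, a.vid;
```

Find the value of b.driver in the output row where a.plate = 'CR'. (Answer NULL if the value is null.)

FULL OUTER JOIN keeps every row from both sides; unmatched rows get NULL for the other side's columns.
Matching on a.vid > b.vid. A NULL in a compared column never satisfies the condition.
- a (vid=9) pairs with 7 row(s) of b.
- a (vid=7) pairs with 7 row(s) of b.
- a (vid=4) pairs with 4 row(s) of b.
- a (vid=7) pairs with 7 row(s) of b.
- a (vid=NULL) has no partner → padded with NULL.
- a (vid=3) pairs with 4 row(s) of b.
- a (vid=3) pairs with 4 row(s) of b.
- plus 1 unmatched b row(s), each kept with NULL a columns.

NULL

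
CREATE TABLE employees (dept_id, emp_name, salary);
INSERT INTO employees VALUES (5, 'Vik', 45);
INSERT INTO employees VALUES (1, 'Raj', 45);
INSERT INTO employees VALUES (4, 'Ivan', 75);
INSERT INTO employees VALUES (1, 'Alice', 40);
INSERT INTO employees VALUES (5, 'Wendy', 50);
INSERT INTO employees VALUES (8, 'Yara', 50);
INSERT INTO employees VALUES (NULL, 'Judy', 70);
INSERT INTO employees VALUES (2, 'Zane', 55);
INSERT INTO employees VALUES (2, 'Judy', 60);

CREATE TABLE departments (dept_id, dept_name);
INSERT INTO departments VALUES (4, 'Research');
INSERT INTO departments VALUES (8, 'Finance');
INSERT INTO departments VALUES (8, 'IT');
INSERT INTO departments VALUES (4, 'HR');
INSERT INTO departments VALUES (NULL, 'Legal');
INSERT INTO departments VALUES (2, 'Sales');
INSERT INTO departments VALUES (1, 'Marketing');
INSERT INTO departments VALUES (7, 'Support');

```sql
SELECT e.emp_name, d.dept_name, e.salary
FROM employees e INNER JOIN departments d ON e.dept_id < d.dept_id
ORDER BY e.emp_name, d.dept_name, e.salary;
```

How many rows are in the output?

31

INNER JOIN keeps only pairs where the ON condition holds.
Matching on e.dept_id < d.dept_id. A NULL in a compared column never satisfies the condition.
- e row (dept_id=5): matches 3 d row(s) → 3 output row(s).
- e row (dept_id=1): matches 6 d row(s) → 6 output row(s).
- e row (dept_id=4): matches 3 d row(s) → 3 output row(s).
- e row (dept_id=1): matches 6 d row(s) → 6 output row(s).
- e row (dept_id=5): matches 3 d row(s) → 3 output row(s).
- e row (dept_id=8): no match → dropped.
- e row (dept_id=NULL): no match → dropped.
- e row (dept_id=2): matches 5 d row(s) → 5 output row(s).
- e row (dept_id=2): matches 5 d row(s) → 5 output row(s).
Total: 31 rows.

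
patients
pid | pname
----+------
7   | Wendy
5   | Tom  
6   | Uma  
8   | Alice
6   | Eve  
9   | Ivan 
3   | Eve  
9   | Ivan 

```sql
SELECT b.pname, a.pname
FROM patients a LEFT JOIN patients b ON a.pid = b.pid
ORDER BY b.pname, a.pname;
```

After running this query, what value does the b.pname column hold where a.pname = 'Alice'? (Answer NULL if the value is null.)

Alice

LEFT JOIN keeps every row from `patients a`; unmatched rows get NULL for `patients b`'s columns.
Matching on a.pid = b.pid.
- a row (pid=7): matches 1 b row(s) → 1 output row(s).
- a row (pid=5): matches 1 b row(s) → 1 output row(s).
- a row (pid=6): matches 2 b row(s) → 2 output row(s).
- a row (pid=8): matches 1 b row(s) → 1 output row(s).
- a row (pid=6): matches 2 b row(s) → 2 output row(s).
- a row (pid=9): matches 2 b row(s) → 2 output row(s).
- a row (pid=3): matches 1 b row(s) → 1 output row(s).
- a row (pid=9): matches 2 b row(s) → 2 output row(s).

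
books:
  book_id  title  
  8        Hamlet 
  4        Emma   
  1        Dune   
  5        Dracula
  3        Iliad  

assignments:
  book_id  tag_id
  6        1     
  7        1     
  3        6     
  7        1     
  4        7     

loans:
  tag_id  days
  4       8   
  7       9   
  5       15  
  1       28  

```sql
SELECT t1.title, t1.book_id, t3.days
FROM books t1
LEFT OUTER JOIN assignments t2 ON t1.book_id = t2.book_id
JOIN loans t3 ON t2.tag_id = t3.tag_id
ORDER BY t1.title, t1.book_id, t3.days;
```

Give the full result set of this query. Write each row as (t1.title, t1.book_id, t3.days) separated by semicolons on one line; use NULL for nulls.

Joins associate left-to-right: books LEFT JOIN assignments on book_id gives 5 intermediate row(s).
Then INNER JOIN `loans t3` on tag_id: keep only rows whose t2.tag_id appears in t3.

(Emma, 4, 9)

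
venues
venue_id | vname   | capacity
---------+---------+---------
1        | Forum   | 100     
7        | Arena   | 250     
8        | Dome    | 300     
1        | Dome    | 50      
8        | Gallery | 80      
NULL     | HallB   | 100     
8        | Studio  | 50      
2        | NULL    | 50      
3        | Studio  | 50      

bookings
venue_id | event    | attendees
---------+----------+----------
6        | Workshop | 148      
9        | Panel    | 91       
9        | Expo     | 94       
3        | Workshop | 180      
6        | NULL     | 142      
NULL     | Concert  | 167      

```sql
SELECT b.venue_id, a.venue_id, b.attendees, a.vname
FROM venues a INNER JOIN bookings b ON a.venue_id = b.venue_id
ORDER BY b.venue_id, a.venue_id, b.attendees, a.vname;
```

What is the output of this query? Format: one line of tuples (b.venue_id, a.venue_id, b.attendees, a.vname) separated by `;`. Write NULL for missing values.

INNER JOIN keeps only pairs where the ON condition holds.
Matching on a.venue_id = b.venue_id. A NULL in a compared column never satisfies the condition.
Matched pairs: 1.

(3, 3, 180, Studio)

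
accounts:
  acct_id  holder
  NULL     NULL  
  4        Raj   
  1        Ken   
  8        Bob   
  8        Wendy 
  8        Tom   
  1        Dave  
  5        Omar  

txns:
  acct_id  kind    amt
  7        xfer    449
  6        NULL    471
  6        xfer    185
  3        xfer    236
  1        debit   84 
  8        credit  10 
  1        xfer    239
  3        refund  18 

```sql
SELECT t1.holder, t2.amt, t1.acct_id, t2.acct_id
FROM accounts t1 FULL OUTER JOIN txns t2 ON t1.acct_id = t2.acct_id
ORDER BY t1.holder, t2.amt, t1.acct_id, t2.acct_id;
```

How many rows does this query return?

15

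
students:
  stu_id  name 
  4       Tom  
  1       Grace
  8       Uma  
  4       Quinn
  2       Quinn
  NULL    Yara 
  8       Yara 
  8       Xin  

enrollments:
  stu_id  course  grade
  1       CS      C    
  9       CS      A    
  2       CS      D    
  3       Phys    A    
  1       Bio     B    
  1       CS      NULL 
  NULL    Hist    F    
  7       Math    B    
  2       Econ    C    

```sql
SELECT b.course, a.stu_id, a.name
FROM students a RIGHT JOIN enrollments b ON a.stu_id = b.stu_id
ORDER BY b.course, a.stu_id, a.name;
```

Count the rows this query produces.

RIGHT JOIN keeps every row from `enrollments`; unmatched rows get NULL for `students`'s columns.
Matching on a.stu_id = b.stu_id. A NULL in a compared column never satisfies the condition.
- a (stu_id=4) has no partner in b.
- a (stu_id=1) pairs with 3 row(s) of b.
- a (stu_id=8) has no partner in b.
- a (stu_id=4) has no partner in b.
- a (stu_id=2) pairs with 2 row(s) of b.
- a (stu_id=NULL) has no partner in b.
- a (stu_id=8) has no partner in b.
- a (stu_id=8) has no partner in b.
- plus 4 unmatched b row(s), each kept with NULL a columns.
Total: 5 matched + 4 padded = 9 rows.

9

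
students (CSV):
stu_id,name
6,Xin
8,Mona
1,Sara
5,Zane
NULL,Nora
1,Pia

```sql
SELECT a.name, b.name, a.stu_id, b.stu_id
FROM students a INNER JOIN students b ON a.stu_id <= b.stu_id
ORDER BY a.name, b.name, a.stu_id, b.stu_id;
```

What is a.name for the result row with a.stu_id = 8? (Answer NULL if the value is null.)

INNER JOIN keeps only pairs where the ON condition holds.
Matching on a.stu_id <= b.stu_id. A NULL in a compared column never satisfies the condition.
Matched pairs: 16.

Mona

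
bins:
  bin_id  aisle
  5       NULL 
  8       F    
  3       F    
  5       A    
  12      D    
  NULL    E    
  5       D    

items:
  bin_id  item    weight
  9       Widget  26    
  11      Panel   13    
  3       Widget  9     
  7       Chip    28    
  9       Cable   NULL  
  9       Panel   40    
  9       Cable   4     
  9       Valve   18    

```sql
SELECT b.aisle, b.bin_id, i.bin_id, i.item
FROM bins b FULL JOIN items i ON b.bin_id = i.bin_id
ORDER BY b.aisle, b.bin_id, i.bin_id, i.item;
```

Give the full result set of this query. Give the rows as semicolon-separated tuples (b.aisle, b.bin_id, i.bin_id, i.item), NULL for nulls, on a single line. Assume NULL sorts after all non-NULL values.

(A, 5, NULL, NULL); (D, 5, NULL, NULL); (D, 12, NULL, NULL); (E, NULL, NULL, NULL); (F, 3, 3, Widget); (F, 8, NULL, NULL); (NULL, 5, NULL, NULL); (NULL, NULL, 7, Chip); (NULL, NULL, 9, Cable); (NULL, NULL, 9, Cable); (NULL, NULL, 9, Panel); (NULL, NULL, 9, Valve); (NULL, NULL, 9, Widget); (NULL, NULL, 11, Panel)

FULL OUTER JOIN keeps every row from both sides; unmatched rows get NULL for the other side's columns.
Matching on b.bin_id = i.bin_id. A NULL in a compared column never satisfies the condition.
- b[0] bin_id=5 → no match; kept with NULLs on the i side.
- b[1] bin_id=8 → no match; kept with NULLs on the i side.
- b[2] bin_id=3 → 1 match(es) in i → 1 row(s).
- b[3] bin_id=5 → no match; kept with NULLs on the i side.
- b[4] bin_id=12 → no match; kept with NULLs on the i side.
- b[5] bin_id=NULL → no match; kept with NULLs on the i side.
- b[6] bin_id=5 → no match; kept with NULLs on the i side.
- plus 7 unmatched i row(s), each kept with NULL b columns.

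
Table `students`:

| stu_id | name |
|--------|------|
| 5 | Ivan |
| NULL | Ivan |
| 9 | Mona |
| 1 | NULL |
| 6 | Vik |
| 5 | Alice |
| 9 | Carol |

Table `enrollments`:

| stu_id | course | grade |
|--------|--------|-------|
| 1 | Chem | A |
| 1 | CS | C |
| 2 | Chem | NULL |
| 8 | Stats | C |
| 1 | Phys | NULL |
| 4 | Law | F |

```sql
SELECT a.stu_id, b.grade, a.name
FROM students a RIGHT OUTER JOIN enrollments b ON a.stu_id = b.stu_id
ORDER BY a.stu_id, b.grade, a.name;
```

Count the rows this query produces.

6

RIGHT JOIN keeps every row from `enrollments`; unmatched rows get NULL for `students`'s columns.
Matching on a.stu_id = b.stu_id. A NULL in a compared column never satisfies the condition.
Matched pairs: 3; unmatched b rows kept: 3.
Total: 3 matched + 3 padded = 6 rows.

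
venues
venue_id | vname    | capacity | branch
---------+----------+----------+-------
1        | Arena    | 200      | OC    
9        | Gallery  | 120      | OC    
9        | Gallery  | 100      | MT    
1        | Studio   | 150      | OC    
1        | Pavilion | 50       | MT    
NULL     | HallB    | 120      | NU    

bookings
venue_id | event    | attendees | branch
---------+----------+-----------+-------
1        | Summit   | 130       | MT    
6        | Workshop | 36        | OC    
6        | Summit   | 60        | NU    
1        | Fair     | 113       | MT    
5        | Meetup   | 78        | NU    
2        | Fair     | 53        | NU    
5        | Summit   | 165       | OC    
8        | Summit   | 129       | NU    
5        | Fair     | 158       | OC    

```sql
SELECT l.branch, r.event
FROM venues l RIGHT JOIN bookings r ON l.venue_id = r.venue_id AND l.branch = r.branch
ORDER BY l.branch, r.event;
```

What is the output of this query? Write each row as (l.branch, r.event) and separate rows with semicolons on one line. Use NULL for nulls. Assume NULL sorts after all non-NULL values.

RIGHT JOIN keeps every row from `bookings`; unmatched rows get NULL for `venues`'s columns.
Matching on l.venue_id = r.venue_id AND l.branch = r.branch. A NULL in a compared column never satisfies the condition.
- l row (venue_id=1, branch=OC): no match.
- l row (venue_id=9, branch=OC): no match.
- l row (venue_id=9, branch=MT): no match.
- l row (venue_id=1, branch=OC): no match.
- l row (venue_id=1, branch=MT): matches 2 r row(s) → 2 output row(s).
- l row (venue_id=NULL, branch=NU): no match.
- plus 7 unmatched r row(s), each kept with NULL l columns.
After projecting and ordering:
l.branch | r.event
MT | Fair
MT | Summit
NULL | Fair
NULL | Fair
NULL | Meetup
NULL | Summit
NULL | Summit
NULL | Summit
NULL | Workshop

(MT, Fair); (MT, Summit); (NULL, Fair); (NULL, Fair); (NULL, Meetup); (NULL, Summit); (NULL, Summit); (NULL, Summit); (NULL, Workshop)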